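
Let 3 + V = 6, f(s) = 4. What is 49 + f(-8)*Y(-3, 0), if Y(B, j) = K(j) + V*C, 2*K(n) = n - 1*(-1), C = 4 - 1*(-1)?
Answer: 111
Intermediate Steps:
C = 5 (C = 4 + 1 = 5)
K(n) = ½ + n/2 (K(n) = (n - 1*(-1))/2 = (n + 1)/2 = (1 + n)/2 = ½ + n/2)
V = 3 (V = -3 + 6 = 3)
Y(B, j) = 31/2 + j/2 (Y(B, j) = (½ + j/2) + 3*5 = (½ + j/2) + 15 = 31/2 + j/2)
49 + f(-8)*Y(-3, 0) = 49 + 4*(31/2 + (½)*0) = 49 + 4*(31/2 + 0) = 49 + 4*(31/2) = 49 + 62 = 111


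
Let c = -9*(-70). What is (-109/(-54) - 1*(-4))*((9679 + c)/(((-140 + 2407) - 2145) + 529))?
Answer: 3350425/35154 ≈ 95.307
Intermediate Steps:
c = 630
(-109/(-54) - 1*(-4))*((9679 + c)/(((-140 + 2407) - 2145) + 529)) = (-109/(-54) - 1*(-4))*((9679 + 630)/(((-140 + 2407) - 2145) + 529)) = (-109*(-1/54) + 4)*(10309/((2267 - 2145) + 529)) = (109/54 + 4)*(10309/(122 + 529)) = 325*(10309/651)/54 = 325*(10309*(1/651))/54 = (325/54)*(10309/651) = 3350425/35154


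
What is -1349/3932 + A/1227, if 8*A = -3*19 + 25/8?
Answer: -26907241/77193024 ≈ -0.34857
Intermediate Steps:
A = -431/64 (A = (-3*19 + 25/8)/8 = (-57 + 25*(⅛))/8 = (-57 + 25/8)/8 = (⅛)*(-431/8) = -431/64 ≈ -6.7344)
-1349/3932 + A/1227 = -1349/3932 - 431/64/1227 = -1349*1/3932 - 431/64*1/1227 = -1349/3932 - 431/78528 = -26907241/77193024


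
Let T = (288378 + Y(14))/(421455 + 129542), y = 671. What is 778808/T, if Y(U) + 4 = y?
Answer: 429120871576/289045 ≈ 1.4846e+6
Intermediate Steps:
Y(U) = 667 (Y(U) = -4 + 671 = 667)
T = 289045/550997 (T = (288378 + 667)/(421455 + 129542) = 289045/550997 ≈ 0.52459)
778808/T = 778808/(289045/550997) = 778808*(550997/289045) = 429120871576/289045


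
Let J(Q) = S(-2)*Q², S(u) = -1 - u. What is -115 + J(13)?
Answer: 54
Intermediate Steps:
J(Q) = Q² (J(Q) = (-1 - 1*(-2))*Q² = (-1 + 2)*Q² = 1*Q² = Q²)
-115 + J(13) = -115 + 13² = -115 + 169 = 54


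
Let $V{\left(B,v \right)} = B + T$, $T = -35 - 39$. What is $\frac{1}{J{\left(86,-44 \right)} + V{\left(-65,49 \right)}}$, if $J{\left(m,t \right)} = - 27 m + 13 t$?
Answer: $- \frac{1}{3033} \approx -0.00032971$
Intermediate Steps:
$T = -74$ ($T = -35 - 39 = -74$)
$V{\left(B,v \right)} = -74 + B$ ($V{\left(B,v \right)} = B - 74 = -74 + B$)
$\frac{1}{J{\left(86,-44 \right)} + V{\left(-65,49 \right)}} = \frac{1}{\left(\left(-27\right) 86 + 13 \left(-44\right)\right) - 139} = \frac{1}{\left(-2322 - 572\right) - 139} = \frac{1}{-2894 - 139} = \frac{1}{-3033} = - \frac{1}{3033}$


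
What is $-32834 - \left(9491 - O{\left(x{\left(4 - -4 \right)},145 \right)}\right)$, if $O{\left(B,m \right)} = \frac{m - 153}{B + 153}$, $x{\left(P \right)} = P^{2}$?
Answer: $- \frac{9184533}{217} \approx -42325.0$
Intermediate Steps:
$O{\left(B,m \right)} = \frac{-153 + m}{153 + B}$
$-32834 - \left(9491 - O{\left(x{\left(4 - -4 \right)},145 \right)}\right) = -32834 - \left(9491 - \frac{-153 + 145}{153 + \left(4 - -4\right)^{2}}\right) = -32834 - \left(9491 - \frac{1}{153 + \left(4 + 4\right)^{2}} \left(-8\right)\right) = -32834 - \left(9491 - \frac{1}{153 + 8^{2}} \left(-8\right)\right) = -32834 - \left(9491 - \frac{1}{153 + 64} \left(-8\right)\right) = -32834 - \left(9491 - \frac{1}{217} \left(-8\right)\right) = -32834 - \left(9491 - - \frac{8}{217}\right) = -32834 - \left(9491 + \frac{8}{217}\right) = -32834 - \frac{2059555}{217} = - \frac{9184533}{217}$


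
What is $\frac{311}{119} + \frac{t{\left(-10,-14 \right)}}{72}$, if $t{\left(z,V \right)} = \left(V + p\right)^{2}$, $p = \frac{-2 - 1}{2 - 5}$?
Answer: $\frac{42503}{8568} \approx 4.9607$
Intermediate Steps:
$p = 1$ ($p = - \frac{3}{-3} = \left(-3\right) \left(- \frac{1}{3}\right) = 1$)
$t{\left(z,V \right)} = \left(1 + V\right)^{2}$ ($t{\left(z,V \right)} = \left(V + 1\right)^{2} = \left(1 + V\right)^{2}$)
$\frac{311}{119} + \frac{t{\left(-10,-14 \right)}}{72} = \frac{311}{119} + \frac{\left(1 - 14\right)^{2}}{72} = 311 \cdot \frac{1}{119} + \left(-13\right)^{2} \cdot \frac{1}{72} = \frac{311}{119} + 169 \cdot \frac{1}{72} = \frac{311}{119} + \frac{169}{72} = \frac{42503}{8568}$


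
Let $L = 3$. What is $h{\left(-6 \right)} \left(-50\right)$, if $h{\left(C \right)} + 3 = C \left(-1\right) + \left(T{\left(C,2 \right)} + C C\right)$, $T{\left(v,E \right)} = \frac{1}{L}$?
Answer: $- \frac{5900}{3} \approx -1966.7$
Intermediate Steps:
$T{\left(v,E \right)} = \frac{1}{3}$
$h{\left(C \right)} = - \frac{8}{3} + C^{2} - C$ ($h{\left(C \right)} = -3 + \left(C \left(-1\right) + \left(\frac{1}{3} + C C\right)\right) = -3 - \left(- \frac{1}{3} + C - C^{2}\right) = -3 + \left(\frac{1}{3} + C^{2} - C\right) = - \frac{8}{3} + C^{2} - C$)
$h{\left(-6 \right)} \left(-50\right) = \left(- \frac{8}{3} + \left(-6\right)^{2} - -6\right) \left(-50\right) = \left(- \frac{8}{3} + 36 + 6\right) \left(-50\right) = \frac{118}{3} \left(-50\right) = - \frac{5900}{3}$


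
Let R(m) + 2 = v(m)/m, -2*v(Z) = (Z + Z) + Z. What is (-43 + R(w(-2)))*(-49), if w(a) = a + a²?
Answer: 4557/2 ≈ 2278.5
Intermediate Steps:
v(Z) = -3*Z/2 (v(Z) = -((Z + Z) + Z)/2 = -(2*Z + Z)/2 = -3*Z/2)
R(m) = -7/2 (R(m) = -2 + (-3*m/2)/m = -2 - 3/2 = -7/2)
(-43 + R(w(-2)))*(-49) = (-43 - 7/2)*(-49) = -93/2*(-49) = 4557/2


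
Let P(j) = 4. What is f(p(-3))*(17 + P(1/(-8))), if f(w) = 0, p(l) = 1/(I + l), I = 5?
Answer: 0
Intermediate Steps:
p(l) = 1/(5 + l)
f(p(-3))*(17 + P(1/(-8))) = 0*(17 + 4) = 0*21 = 0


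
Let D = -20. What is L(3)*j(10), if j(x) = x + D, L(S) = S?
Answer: -30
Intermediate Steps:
j(x) = -20 + x (j(x) = x - 20 = -20 + x)
L(3)*j(10) = 3*(-20 + 10) = 3*(-10) = -30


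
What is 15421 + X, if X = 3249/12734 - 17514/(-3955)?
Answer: 110983319063/7194710 ≈ 15426.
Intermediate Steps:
X = 33696153/7194710 (X = 3249*(1/12734) - 17514*(-1/3955) = 3249/12734 + 2502/565 = 33696153/7194710 ≈ 4.6835)
15421 + X = 15421 + 33696153/7194710 = 110983319063/7194710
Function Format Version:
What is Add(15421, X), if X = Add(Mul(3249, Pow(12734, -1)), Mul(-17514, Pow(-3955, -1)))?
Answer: Rational(110983319063, 7194710) ≈ 15426.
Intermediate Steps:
X = Rational(33696153, 7194710) (X = Add(Mul(3249, Rational(1, 12734)), Mul(-17514, Rational(-1, 3955))) = Add(Rational(3249, 12734), Rational(2502, 565)) = Rational(33696153, 7194710) ≈ 4.6835)
Add(15421, X) = Add(15421, Rational(33696153, 7194710)) = Rational(110983319063, 7194710)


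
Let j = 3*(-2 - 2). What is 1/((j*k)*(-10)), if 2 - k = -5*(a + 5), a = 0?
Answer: 1/3240 ≈ 0.00030864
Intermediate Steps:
j = -12 (j = 3*(-4) = -12)
k = 27 (k = 2 - (-5)*(0 + 5) = 2 - (-5)*5 = 2 - 1*(-25) = 2 + 25 = 27)
1/((j*k)*(-10)) = 1/(-12*27*(-10)) = 1/(-324*(-10)) = 1/3240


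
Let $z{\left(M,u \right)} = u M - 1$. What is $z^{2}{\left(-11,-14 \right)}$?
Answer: $23409$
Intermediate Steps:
$z{\left(M,u \right)} = -1 + M u$ ($z{\left(M,u \right)} = M u - 1 = -1 + M u$)
$z^{2}{\left(-11,-14 \right)} = \left(-1 - -154\right)^{2} = \left(-1 + 154\right)^{2} = 153^{2} = 23409$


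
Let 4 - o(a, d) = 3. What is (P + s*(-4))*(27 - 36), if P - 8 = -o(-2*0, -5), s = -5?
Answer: -243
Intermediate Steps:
o(a, d) = 1 (o(a, d) = 4 - 1*3 = 4 - 3 = 1)
P = 7 (P = 8 - 1*1 = 8 - 1 = 7)
(P + s*(-4))*(27 - 36) = (7 - 5*(-4))*(27 - 36) = (7 + 20)*(-9) = 27*(-9) = -243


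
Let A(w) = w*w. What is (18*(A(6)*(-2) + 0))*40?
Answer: -51840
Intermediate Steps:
A(w) = w²
(18*(A(6)*(-2) + 0))*40 = (18*(6²*(-2) + 0))*40 = (18*(36*(-2) + 0))*40 = (18*(-72 + 0))*40 = (18*(-72))*40 = -1296*40 = -51840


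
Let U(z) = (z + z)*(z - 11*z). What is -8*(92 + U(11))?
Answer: 18624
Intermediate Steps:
U(z) = -20*z² (U(z) = (2*z)*(-10*z) = -20*z²)
-8*(92 + U(11)) = -8*(92 - 20*11²) = -8*(92 - 20*121) = -8*(92 - 2420) = -8*(-2328) = 18624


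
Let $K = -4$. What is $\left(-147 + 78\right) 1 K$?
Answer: $276$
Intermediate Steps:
$\left(-147 + 78\right) 1 K = \left(-147 + 78\right) 1 \left(-4\right) = \left(-69\right) \left(-4\right) = 276$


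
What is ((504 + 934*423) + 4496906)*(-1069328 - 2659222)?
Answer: -18241901046600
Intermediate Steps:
((504 + 934*423) + 4496906)*(-1069328 - 2659222) = ((504 + 395082) + 4496906)*(-3728550) = (395586 + 4496906)*(-3728550) = 4892492*(-3728550) = -18241901046600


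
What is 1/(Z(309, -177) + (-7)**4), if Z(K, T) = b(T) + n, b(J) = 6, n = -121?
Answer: 1/2286 ≈ 0.00043745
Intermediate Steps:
Z(K, T) = -115 (Z(K, T) = 6 - 121 = -115)
1/(Z(309, -177) + (-7)**4) = 1/(-115 + (-7)**4) = 1/(-115 + 2401) = 1/2286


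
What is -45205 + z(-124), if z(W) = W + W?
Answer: -45453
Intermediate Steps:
z(W) = 2*W
-45205 + z(-124) = -45205 + 2*(-124) = -45205 - 248 = -45453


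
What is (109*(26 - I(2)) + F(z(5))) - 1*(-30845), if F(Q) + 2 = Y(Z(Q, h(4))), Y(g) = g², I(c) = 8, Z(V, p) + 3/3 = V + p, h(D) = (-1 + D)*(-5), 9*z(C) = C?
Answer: 2676526/81 ≈ 33044.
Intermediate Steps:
z(C) = C/9
h(D) = 5 - 5*D
Z(V, p) = -1 + V + p (Z(V, p) = -1 + (V + p) = -1 + V + p)
F(Q) = -2 + (-16 + Q)² (F(Q) = -2 + (-1 + Q + (5 - 5*4))² = -2 + (-1 + Q + (5 - 20))² = -2 + (-1 + Q - 15)² = -2 + (-16 + Q)²)
(109*(26 - I(2)) + F(z(5))) - 1*(-30845) = (109*(26 - 1*8) + (-2 + (-16 + (⅑)*5)²)) - 1*(-30845) = (109*(26 - 8) + (-2 + (-16 + 5/9)²)) + 30845 = (109*18 + (-2 + (-139/9)²)) + 30845 = (1962 + (-2 + 19321/81)) + 30845 = (1962 + 19159/81) + 30845 = 178081/81 + 30845 = 2676526/81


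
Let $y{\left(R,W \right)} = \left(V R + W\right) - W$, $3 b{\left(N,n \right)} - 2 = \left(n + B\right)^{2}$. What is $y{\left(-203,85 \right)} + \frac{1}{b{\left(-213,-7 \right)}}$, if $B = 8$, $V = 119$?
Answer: $-24156$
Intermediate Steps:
$b{\left(N,n \right)} = \frac{2}{3} + \frac{\left(8 + n\right)^{2}}{3}$ ($b{\left(N,n \right)} = \frac{2}{3} + \frac{\left(n + 8\right)^{2}}{3} = \frac{2}{3} + \frac{\left(8 + n\right)^{2}}{3}$)
$y{\left(R,W \right)} = 119 R$ ($y{\left(R,W \right)} = \left(119 R + W\right) - W = \left(W + 119 R\right) - W = 119 R$)
$y{\left(-203,85 \right)} + \frac{1}{b{\left(-213,-7 \right)}} = 119 \left(-203\right) + \frac{1}{\frac{2}{3} + \frac{\left(8 - 7\right)^{2}}{3}} = -24157 + \frac{1}{\frac{2}{3} + \frac{1^{2}}{3}} = -24157 + \frac{1}{\frac{2}{3} + \frac{1}{3} \cdot 1} = -24157 + \frac{1}{\frac{2}{3} + \frac{1}{3}} = -24157 + 1^{-1} = -24157 + 1 = -24156$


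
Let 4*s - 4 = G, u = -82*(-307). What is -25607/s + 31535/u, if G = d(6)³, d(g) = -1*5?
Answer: 2582338207/3046054 ≈ 847.76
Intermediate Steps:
d(g) = -5
u = 25174
G = -125 (G = (-5)³ = -125)
s = -121/4 (s = 1 + (¼)*(-125) = 1 - 125/4 = -121/4 ≈ -30.250)
-25607/s + 31535/u = -25607/(-121/4) + 31535/25174 = -25607*(-4/121) + 31535*(1/25174) = 102428/121 + 31535/25174 = 2582338207/3046054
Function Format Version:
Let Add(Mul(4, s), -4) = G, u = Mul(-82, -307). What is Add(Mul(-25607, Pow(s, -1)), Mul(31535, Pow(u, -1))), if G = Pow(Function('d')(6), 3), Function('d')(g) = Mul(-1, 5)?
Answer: Rational(2582338207, 3046054) ≈ 847.76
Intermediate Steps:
Function('d')(g) = -5
u = 25174
G = -125 (G = Pow(-5, 3) = -125)
s = Rational(-121, 4) (s = Add(1, Mul(Rational(1, 4), -125)) = Add(1, Rational(-125, 4)) = Rational(-121, 4) ≈ -30.250)
Add(Mul(-25607, Pow(s, -1)), Mul(31535, Pow(u, -1))) = Add(Mul(-25607, Pow(Rational(-121, 4), -1)), Mul(31535, Pow(25174, -1))) = Add(Mul(-25607, Rational(-4, 121)), Mul(31535, Rational(1, 25174))) = Add(Rational(102428, 121), Rational(31535, 25174)) = Rational(2582338207, 3046054)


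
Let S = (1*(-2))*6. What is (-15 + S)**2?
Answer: 729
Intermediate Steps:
S = -12 (S = -2*6 = -12)
(-15 + S)**2 = (-15 - 12)**2 = (-27)**2 = 729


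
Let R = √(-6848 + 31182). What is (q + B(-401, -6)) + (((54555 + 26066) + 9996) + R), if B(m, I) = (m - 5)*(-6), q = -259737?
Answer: -166684 + 23*√46 ≈ -1.6653e+5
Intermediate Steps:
R = 23*√46 (R = √24334 = 23*√46 ≈ 155.99)
B(m, I) = 30 - 6*m (B(m, I) = (-5 + m)*(-6) = 30 - 6*m)
(q + B(-401, -6)) + (((54555 + 26066) + 9996) + R) = (-259737 + (30 - 6*(-401))) + (((54555 + 26066) + 9996) + 23*√46) = (-259737 + (30 + 2406)) + ((80621 + 9996) + 23*√46) = (-259737 + 2436) + (90617 + 23*√46) = -257301 + (90617 + 23*√46) = -166684 + 23*√46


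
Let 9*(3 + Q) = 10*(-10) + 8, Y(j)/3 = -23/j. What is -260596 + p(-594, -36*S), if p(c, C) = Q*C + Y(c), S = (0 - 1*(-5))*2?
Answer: -50655505/198 ≈ -2.5584e+5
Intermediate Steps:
S = 10 (S = (0 + 5)*2 = 5*2 = 10)
Y(j) = -69/j (Y(j) = 3*(-23/j) = -69/j)
Q = -119/9 (Q = -3 + (10*(-10) + 8)/9 = -3 + (-100 + 8)/9 = -3 + (⅑)*(-92) = -3 - 92/9 = -119/9 ≈ -13.222)
p(c, C) = -69/c - 119*C/9 (p(c, C) = -119*C/9 - 69/c = -69/c - 119*C/9)
-260596 + p(-594, -36*S) = -260596 + (-69/(-594) - (-476)*10) = -260596 + (-69*(-1/594) - 119/9*(-360)) = -260596 + (23/198 + 4760) = -260596 + 942503/198 = -50655505/198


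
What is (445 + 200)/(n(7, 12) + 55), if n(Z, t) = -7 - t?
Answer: 215/12 ≈ 17.917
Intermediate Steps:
(445 + 200)/(n(7, 12) + 55) = (445 + 200)/((-7 - 1*12) + 55) = 645/((-7 - 12) + 55) = 645/(-19 + 55) = 645/36 = 645*(1/36) = 215/12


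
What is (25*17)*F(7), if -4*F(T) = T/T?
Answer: -425/4 ≈ -106.25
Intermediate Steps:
F(T) = -1/4 (F(T) = -T/(4*T) = -1/4*1 = -1/4)
(25*17)*F(7) = (25*17)*(-1/4) = 425*(-1/4) = -425/4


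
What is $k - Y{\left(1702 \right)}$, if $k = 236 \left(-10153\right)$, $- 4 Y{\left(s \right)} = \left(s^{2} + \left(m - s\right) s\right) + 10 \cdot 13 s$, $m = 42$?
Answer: $-2322922$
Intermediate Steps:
$Y{\left(s \right)} = - \frac{65 s}{2} - \frac{s^{2}}{4} - \frac{s \left(42 - s\right)}{4}$ ($Y{\left(s \right)} = - \frac{\left(s^{2} + \left(42 - s\right) s\right) + 10 \cdot 13 s}{4} = - \frac{\left(s^{2} + s \left(42 - s\right)\right) + 130 s}{4} = - \frac{s^{2} + 130 s + s \left(42 - s\right)}{4} = - \frac{65 s}{2} - \frac{s^{2}}{4} - \frac{s \left(42 - s\right)}{4}$)
$k = -2396108$
$k - Y{\left(1702 \right)} = -2396108 - \left(-43\right) 1702 = -2396108 - -73186 = -2396108 + 73186 = -2322922$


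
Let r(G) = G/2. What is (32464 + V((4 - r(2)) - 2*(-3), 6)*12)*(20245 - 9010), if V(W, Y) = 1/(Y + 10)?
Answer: 1458965865/4 ≈ 3.6474e+8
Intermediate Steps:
r(G) = G/2 (r(G) = G*(1/2) = G/2)
V(W, Y) = 1/(10 + Y)
(32464 + V((4 - r(2)) - 2*(-3), 6)*12)*(20245 - 9010) = (32464 + 12/(10 + 6))*(20245 - 9010) = (32464 + 12/16)*11235 = (32464 + (1/16)*12)*11235 = (32464 + 3/4)*11235 = (129859/4)*11235 = 1458965865/4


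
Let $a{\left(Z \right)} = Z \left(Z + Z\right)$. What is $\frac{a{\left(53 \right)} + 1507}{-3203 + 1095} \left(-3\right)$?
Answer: $\frac{21375}{2108} \approx 10.14$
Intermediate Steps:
$a{\left(Z \right)} = 2 Z^{2}$ ($a{\left(Z \right)} = Z 2 Z = 2 Z^{2}$)
$\frac{a{\left(53 \right)} + 1507}{-3203 + 1095} \left(-3\right) = \frac{2 \cdot 53^{2} + 1507}{-3203 + 1095} \left(-3\right) = \frac{2 \cdot 2809 + 1507}{-2108} \left(-3\right) = \left(5618 + 1507\right) \left(- \frac{1}{2108}\right) \left(-3\right) = 7125 \left(- \frac{1}{2108}\right) \left(-3\right) = \left(- \frac{7125}{2108}\right) \left(-3\right) = \frac{21375}{2108}$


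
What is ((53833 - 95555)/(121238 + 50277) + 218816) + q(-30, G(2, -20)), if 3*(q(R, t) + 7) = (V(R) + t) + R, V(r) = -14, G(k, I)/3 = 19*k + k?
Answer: 112599986879/514545 ≈ 2.1883e+5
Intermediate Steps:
G(k, I) = 60*k (G(k, I) = 3*(19*k + k) = 3*(20*k) = 60*k)
q(R, t) = -35/3 + R/3 + t/3 (q(R, t) = -7 + ((-14 + t) + R)/3 = -7 + (-14 + R + t)/3 = -7 + (-14/3 + R/3 + t/3) = -35/3 + R/3 + t/3)
((53833 - 95555)/(121238 + 50277) + 218816) + q(-30, G(2, -20)) = ((53833 - 95555)/(121238 + 50277) + 218816) + (-35/3 + (⅓)*(-30) + (60*2)/3) = (-41722/171515 + 218816) + (-35/3 - 10 + (⅓)*120) = (-41722*1/171515 + 218816) + (-35/3 - 10 + 40) = (-41722/171515 + 218816) + 55/3 = 37530184518/171515 + 55/3 = 112599986879/514545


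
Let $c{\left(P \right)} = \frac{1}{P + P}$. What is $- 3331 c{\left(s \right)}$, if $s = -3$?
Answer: $\frac{3331}{6} \approx 555.17$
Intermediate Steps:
$c{\left(P \right)} = \frac{1}{2 P}$
$- 3331 c{\left(s \right)} = - 3331 \frac{1}{2 \left(-3\right)} = - 3331 \cdot \frac{1}{2} \left(- \frac{1}{3}\right) = \left(-3331\right) \left(- \frac{1}{6}\right) = \frac{3331}{6}$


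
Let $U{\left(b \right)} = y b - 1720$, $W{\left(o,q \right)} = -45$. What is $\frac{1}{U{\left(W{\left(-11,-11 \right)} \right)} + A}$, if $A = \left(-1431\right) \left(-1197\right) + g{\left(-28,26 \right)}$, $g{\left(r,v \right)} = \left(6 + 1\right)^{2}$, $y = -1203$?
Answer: $\frac{1}{1765371} \approx 5.6645 \cdot 10^{-7}$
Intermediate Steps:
$g{\left(r,v \right)} = 49$ ($g{\left(r,v \right)} = 7^{2} = 49$)
$A = 1712956$ ($A = \left(-1431\right) \left(-1197\right) + 49 = 1712907 + 49 = 1712956$)
$U{\left(b \right)} = -1720 - 1203 b$ ($U{\left(b \right)} = - 1203 b - 1720 = -1720 - 1203 b$)
$\frac{1}{U{\left(W{\left(-11,-11 \right)} \right)} + A} = \frac{1}{\left(-1720 - -54135\right) + 1712956} = \frac{1}{\left(-1720 + 54135\right) + 1712956} = \frac{1}{52415 + 1712956} = \frac{1}{1765371}$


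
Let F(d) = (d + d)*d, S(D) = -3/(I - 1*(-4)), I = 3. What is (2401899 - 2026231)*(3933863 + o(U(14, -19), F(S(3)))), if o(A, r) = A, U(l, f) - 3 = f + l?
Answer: 1477825694148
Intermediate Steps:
U(l, f) = 3 + f + l (U(l, f) = 3 + (f + l) = 3 + f + l)
S(D) = -3/7 (S(D) = -3/(3 - 1*(-4)) = -3/(3 + 4) = -3/7)
F(d) = 2*d**2 (F(d) = (2*d)*d = 2*d**2)
(2401899 - 2026231)*(3933863 + o(U(14, -19), F(S(3)))) = (2401899 - 2026231)*(3933863 + (3 - 19 + 14)) = 375668*(3933863 - 2) = 375668*3933861 = 1477825694148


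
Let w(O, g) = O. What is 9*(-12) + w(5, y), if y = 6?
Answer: -103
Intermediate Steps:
9*(-12) + w(5, y) = 9*(-12) + 5 = -108 + 5 = -103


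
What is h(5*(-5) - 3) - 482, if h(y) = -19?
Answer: -501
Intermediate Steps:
h(5*(-5) - 3) - 482 = -19 - 482 = -501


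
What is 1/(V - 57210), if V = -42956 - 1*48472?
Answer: -1/148638 ≈ -6.7278e-6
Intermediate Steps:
V = -91428 (V = -42956 - 48472 = -91428)
1/(V - 57210) = 1/(-91428 - 57210) = 1/(-148638) = -1/148638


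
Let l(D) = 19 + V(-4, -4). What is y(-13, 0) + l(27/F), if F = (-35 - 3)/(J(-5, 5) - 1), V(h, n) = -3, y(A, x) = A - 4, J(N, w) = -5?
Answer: -1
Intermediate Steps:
y(A, x) = -4 + A
F = 19/3 (F = (-35 - 3)/(-5 - 1) = -38/(-6) = -38*(-⅙) = 19/3 ≈ 6.3333)
l(D) = 16 (l(D) = 19 - 3 = 16)
y(-13, 0) + l(27/F) = (-4 - 13) + 16 = -17 + 16 = -1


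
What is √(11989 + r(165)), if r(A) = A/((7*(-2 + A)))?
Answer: √15608439574/1141 ≈ 109.49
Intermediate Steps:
r(A) = A/(-14 + 7*A)
√(11989 + r(165)) = √(11989 + (⅐)*165/(-2 + 165)) = √(11989 + (⅐)*165/163) = √(11989 + (⅐)*165*(1/163)) = √(11989 + 165/1141) = √(13679614/1141) = √15608439574/1141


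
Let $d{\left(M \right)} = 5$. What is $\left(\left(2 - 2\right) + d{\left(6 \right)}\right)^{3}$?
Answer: $125$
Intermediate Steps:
$\left(\left(2 - 2\right) + d{\left(6 \right)}\right)^{3} = \left(\left(2 - 2\right) + 5\right)^{3} = \left(0 + 5\right)^{3} = 5^{3} = 125$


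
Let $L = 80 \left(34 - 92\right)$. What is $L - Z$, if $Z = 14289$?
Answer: $-18929$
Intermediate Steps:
$L = -4640$ ($L = 80 \left(-58\right) = -4640$)
$L - Z = -4640 - 14289 = -18929$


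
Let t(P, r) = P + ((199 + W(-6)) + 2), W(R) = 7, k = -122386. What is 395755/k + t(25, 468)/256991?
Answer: -101676957267/31452100526 ≈ -3.2328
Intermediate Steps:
t(P, r) = 208 + P (t(P, r) = P + ((199 + 7) + 2) = P + (206 + 2) = P + 208 = 208 + P)
395755/k + t(25, 468)/256991 = 395755/(-122386) + (208 + 25)/256991 = 395755*(-1/122386) + 233*(1/256991) = -395755/122386 + 233/256991 = -101676957267/31452100526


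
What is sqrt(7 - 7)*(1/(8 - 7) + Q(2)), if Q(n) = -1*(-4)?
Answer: 0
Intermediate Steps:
Q(n) = 4
sqrt(7 - 7)*(1/(8 - 7) + Q(2)) = sqrt(7 - 7)*(1/(8 - 7) + 4) = sqrt(0)*(1/1 + 4) = 0*(1 + 4) = 0*5 = 0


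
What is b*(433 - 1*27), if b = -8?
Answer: -3248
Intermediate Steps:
b*(433 - 1*27) = -8*(433 - 1*27) = -8*(433 - 27) = -8*406 = -3248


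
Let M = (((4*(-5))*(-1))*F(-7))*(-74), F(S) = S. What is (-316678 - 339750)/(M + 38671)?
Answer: -656428/49031 ≈ -13.388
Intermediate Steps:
M = 10360 (M = (((4*(-5))*(-1))*(-7))*(-74) = (-20*(-1)*(-7))*(-74) = (20*(-7))*(-74) = -140*(-74) = 10360)
(-316678 - 339750)/(M + 38671) = (-316678 - 339750)/(10360 + 38671) = -656428/49031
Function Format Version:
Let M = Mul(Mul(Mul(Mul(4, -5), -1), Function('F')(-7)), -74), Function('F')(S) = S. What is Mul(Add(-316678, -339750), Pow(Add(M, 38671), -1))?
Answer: Rational(-656428, 49031) ≈ -13.388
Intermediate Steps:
M = 10360 (M = Mul(Mul(Mul(Mul(4, -5), -1), -7), -74) = Mul(Mul(Mul(-20, -1), -7), -74) = Mul(Mul(20, -7), -74) = Mul(-140, -74) = 10360)
Mul(Add(-316678, -339750), Pow(Add(M, 38671), -1)) = Mul(Add(-316678, -339750), Pow(Add(10360, 38671), -1)) = Mul(-656428, Pow(49031, -1)) = Mul(-656428, Rational(1, 49031)) = Rational(-656428, 49031)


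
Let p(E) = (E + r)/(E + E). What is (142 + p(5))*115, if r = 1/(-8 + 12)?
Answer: 131123/8 ≈ 16390.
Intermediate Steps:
r = ¼ (r = 1/4 = ¼ ≈ 0.25000)
p(E) = (¼ + E)/(2*E) (p(E) = (E + ¼)/(E + E) = (¼ + E)/((2*E)) = (¼ + E)*(1/(2*E)) = (¼ + E)/(2*E))
(142 + p(5))*115 = (142 + (⅛)*(1 + 4*5)/5)*115 = (142 + (⅛)*(⅕)*(1 + 20))*115 = (142 + (⅛)*(⅕)*21)*115 = (142 + 21/40)*115 = (5701/40)*115 = 131123/8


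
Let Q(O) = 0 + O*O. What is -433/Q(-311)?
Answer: -433/96721 ≈ -0.0044768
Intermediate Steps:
Q(O) = O² (Q(O) = 0 + O² = O²)
-433/Q(-311) = -433/((-311)²) = -433/96721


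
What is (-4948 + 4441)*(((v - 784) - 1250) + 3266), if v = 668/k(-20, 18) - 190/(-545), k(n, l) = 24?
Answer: -139282871/218 ≈ -6.3891e+5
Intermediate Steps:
v = 18431/654 (v = 668/24 - 190/(-545) = 668*(1/24) - 190*(-1/545) = 167/6 + 38/109 = 18431/654 ≈ 28.182)
(-4948 + 4441)*(((v - 784) - 1250) + 3266) = (-4948 + 4441)*(((18431/654 - 784) - 1250) + 3266) = -507*((-494305/654 - 1250) + 3266) = -507*(-1311805/654 + 3266) = -507*824159/654 = -139282871/218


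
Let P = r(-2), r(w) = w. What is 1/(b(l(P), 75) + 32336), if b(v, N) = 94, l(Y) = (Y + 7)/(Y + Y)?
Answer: 1/32430 ≈ 3.0836e-5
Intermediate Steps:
P = -2
l(Y) = (7 + Y)/(2*Y) (l(Y) = (7 + Y)/((2*Y)) = (7 + Y)*(1/(2*Y)) = (7 + Y)/(2*Y))
1/(b(l(P), 75) + 32336) = 1/(94 + 32336) = 1/32430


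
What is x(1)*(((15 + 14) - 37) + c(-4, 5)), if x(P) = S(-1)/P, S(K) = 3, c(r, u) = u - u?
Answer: -24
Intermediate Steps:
c(r, u) = 0
x(P) = 3/P
x(1)*(((15 + 14) - 37) + c(-4, 5)) = (3/1)*(((15 + 14) - 37) + 0) = (3*1)*((29 - 37) + 0) = 3*(-8 + 0) = 3*(-8) = -24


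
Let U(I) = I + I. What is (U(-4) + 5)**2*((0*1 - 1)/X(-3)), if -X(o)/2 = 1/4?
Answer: 18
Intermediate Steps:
U(I) = 2*I
X(o) = -1/2 (X(o) = -2/4 = -2*1/4 = -1/2)
(U(-4) + 5)**2*((0*1 - 1)/X(-3)) = (2*(-4) + 5)**2*((0*1 - 1)/(-1/2)) = (-8 + 5)**2*((0 - 1)*(-2)) = (-3)**2*(-1*(-2)) = 9*2 = 18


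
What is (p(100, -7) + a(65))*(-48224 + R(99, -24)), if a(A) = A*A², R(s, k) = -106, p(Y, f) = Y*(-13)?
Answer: -13209797250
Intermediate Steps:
p(Y, f) = -13*Y
a(A) = A³
(p(100, -7) + a(65))*(-48224 + R(99, -24)) = (-13*100 + 65³)*(-48224 - 106) = (-1300 + 274625)*(-48330) = 273325*(-48330) = -13209797250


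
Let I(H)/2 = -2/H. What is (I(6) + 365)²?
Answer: 1194649/9 ≈ 1.3274e+5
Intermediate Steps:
I(H) = -4/H (I(H) = 2*(-2/H) = -4/H)
(I(6) + 365)² = (-4/6 + 365)² = (-4*⅙ + 365)² = (-⅔ + 365)² = (1093/3)² = 1194649/9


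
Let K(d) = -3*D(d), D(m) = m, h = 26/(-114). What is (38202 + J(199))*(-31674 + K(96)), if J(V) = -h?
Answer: -23199372658/19 ≈ -1.2210e+9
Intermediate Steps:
h = -13/57 (h = 26*(-1/114) = -13/57 ≈ -0.22807)
K(d) = -3*d
J(V) = 13/57 (J(V) = -1*(-13/57) = 13/57)
(38202 + J(199))*(-31674 + K(96)) = (38202 + 13/57)*(-31674 - 3*96) = 2177527*(-31674 - 288)/57 = (2177527/57)*(-31962) = -23199372658/19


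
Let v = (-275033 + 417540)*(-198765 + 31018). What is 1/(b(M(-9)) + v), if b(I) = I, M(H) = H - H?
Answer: -1/23905121729 ≈ -4.1832e-11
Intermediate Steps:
M(H) = 0
v = -23905121729 (v = 142507*(-167747) = -23905121729)
1/(b(M(-9)) + v) = 1/(0 - 23905121729) = 1/(-23905121729) = -1/23905121729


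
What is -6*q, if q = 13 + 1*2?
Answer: -90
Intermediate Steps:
q = 15 (q = 13 + 2 = 15)
-6*q = -6*15 = -90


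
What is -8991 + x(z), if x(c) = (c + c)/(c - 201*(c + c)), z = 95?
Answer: -3605393/401 ≈ -8991.0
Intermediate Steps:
x(c) = -2/401 (x(c) = (2*c)/(c - 402*c) = (2*c)/((-401*c)) = (2*c)*(-1/(401*c)) = -2/401)
-8991 + x(z) = -8991 - 2/401 = -3605393/401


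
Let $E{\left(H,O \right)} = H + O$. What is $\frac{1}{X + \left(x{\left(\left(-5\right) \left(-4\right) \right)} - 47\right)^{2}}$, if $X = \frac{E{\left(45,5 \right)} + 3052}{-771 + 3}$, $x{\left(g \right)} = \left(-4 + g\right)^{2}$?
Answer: $\frac{128}{5590651} \approx 2.2895 \cdot 10^{-5}$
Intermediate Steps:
$X = - \frac{517}{128}$ ($X = \frac{\left(45 + 5\right) + 3052}{-771 + 3} = \frac{50 + 3052}{-768} = 3102 \left(- \frac{1}{768}\right) = - \frac{517}{128} \approx -4.0391$)
$\frac{1}{X + \left(x{\left(\left(-5\right) \left(-4\right) \right)} - 47\right)^{2}} = \frac{1}{- \frac{517}{128} + \left(\left(-4 - -20\right)^{2} - 47\right)^{2}} = \frac{1}{- \frac{517}{128} + \left(\left(-4 + 20\right)^{2} - 47\right)^{2}} = \frac{1}{- \frac{517}{128} + \left(16^{2} - 47\right)^{2}} = \frac{1}{- \frac{517}{128} + \left(256 - 47\right)^{2}} = \frac{1}{- \frac{517}{128} + 209^{2}} = \frac{1}{- \frac{517}{128} + 43681} = \frac{1}{\frac{5590651}{128}} = \frac{128}{5590651}$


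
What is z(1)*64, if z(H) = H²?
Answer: 64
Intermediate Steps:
z(1)*64 = 1²*64 = 1*64 = 64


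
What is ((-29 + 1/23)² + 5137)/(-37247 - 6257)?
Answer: -3161029/23013616 ≈ -0.13735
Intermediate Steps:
((-29 + 1/23)² + 5137)/(-37247 - 6257) = ((-29 + 1/23)² + 5137)/(-43504) = ((-666/23)² + 5137)*(-1/43504) = (443556/529 + 5137)*(-1/43504) = (3161029/529)*(-1/43504) = -3161029/23013616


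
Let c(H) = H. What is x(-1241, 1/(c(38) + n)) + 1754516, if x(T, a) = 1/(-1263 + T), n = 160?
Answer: 4393308063/2504 ≈ 1.7545e+6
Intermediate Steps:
x(-1241, 1/(c(38) + n)) + 1754516 = 1/(-1263 - 1241) + 1754516 = 1/(-2504) + 1754516 = -1/2504 + 1754516 = 4393308063/2504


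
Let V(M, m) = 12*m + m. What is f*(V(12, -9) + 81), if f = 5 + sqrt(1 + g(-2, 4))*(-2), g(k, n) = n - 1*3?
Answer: -180 + 72*sqrt(2) ≈ -78.177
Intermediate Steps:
g(k, n) = -3 + n (g(k, n) = n - 3 = -3 + n)
V(M, m) = 13*m
f = 5 - 2*sqrt(2) (f = 5 + sqrt(1 + (-3 + 4))*(-2) = 5 + sqrt(1 + 1)*(-2) = 5 + sqrt(2)*(-2) = 5 - 2*sqrt(2) ≈ 2.1716)
f*(V(12, -9) + 81) = (5 - 2*sqrt(2))*(13*(-9) + 81) = (5 - 2*sqrt(2))*(-117 + 81) = (5 - 2*sqrt(2))*(-36) = -180 + 72*sqrt(2)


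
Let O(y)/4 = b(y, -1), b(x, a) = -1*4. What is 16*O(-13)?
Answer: -256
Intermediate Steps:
b(x, a) = -4
O(y) = -16 (O(y) = 4*(-4) = -16)
16*O(-13) = 16*(-16) = -256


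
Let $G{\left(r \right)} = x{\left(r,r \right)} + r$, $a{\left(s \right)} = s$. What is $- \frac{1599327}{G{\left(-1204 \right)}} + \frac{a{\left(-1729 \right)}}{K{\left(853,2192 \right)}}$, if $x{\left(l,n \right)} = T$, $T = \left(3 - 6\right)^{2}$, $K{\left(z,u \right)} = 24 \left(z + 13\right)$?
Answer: $\frac{33238346213}{24836880} \approx 1338.3$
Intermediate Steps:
$K{\left(z,u \right)} = 312 + 24 z$ ($K{\left(z,u \right)} = 24 \left(13 + z\right) = 312 + 24 z$)
$T = 9$ ($T = \left(3 - 6\right)^{2} = \left(-3\right)^{2} = 9$)
$x{\left(l,n \right)} = 9$
$G{\left(r \right)} = 9 + r$
$- \frac{1599327}{G{\left(-1204 \right)}} + \frac{a{\left(-1729 \right)}}{K{\left(853,2192 \right)}} = - \frac{1599327}{9 - 1204} - \frac{1729}{312 + 24 \cdot 853} = - \frac{1599327}{-1195} - \frac{1729}{312 + 20472} = \left(-1599327\right) \left(- \frac{1}{1195}\right) - \frac{1729}{20784} = \frac{1599327}{1195} - \frac{1729}{20784} = \frac{33238346213}{24836880}$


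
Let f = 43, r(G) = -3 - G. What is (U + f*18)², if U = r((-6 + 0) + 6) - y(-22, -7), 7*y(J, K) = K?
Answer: 595984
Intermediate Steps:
y(J, K) = K/7
U = -2 (U = (-3 - ((-6 + 0) + 6)) - (-7)/7 = (-3 - (-6 + 6)) - 1*(-1) = (-3 - 1*0) + 1 = (-3 + 0) + 1 = -3 + 1 = -2)
(U + f*18)² = (-2 + 43*18)² = (-2 + 774)² = 772² = 595984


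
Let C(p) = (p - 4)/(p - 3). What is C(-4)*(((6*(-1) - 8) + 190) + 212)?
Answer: 3104/7 ≈ 443.43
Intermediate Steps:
C(p) = (-4 + p)/(-3 + p)
C(-4)*(((6*(-1) - 8) + 190) + 212) = ((-4 - 4)/(-3 - 4))*(((6*(-1) - 8) + 190) + 212) = (-8/(-7))*(((-6 - 8) + 190) + 212) = (-⅐*(-8))*((-14 + 190) + 212) = 8*(176 + 212)/7 = (8/7)*388 = 3104/7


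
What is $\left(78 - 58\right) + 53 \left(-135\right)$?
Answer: $-7135$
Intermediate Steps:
$\left(78 - 58\right) + 53 \left(-135\right) = 20 - 7155 = -7135$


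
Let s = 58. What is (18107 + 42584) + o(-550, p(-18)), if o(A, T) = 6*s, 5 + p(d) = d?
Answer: 61039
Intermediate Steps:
p(d) = -5 + d
o(A, T) = 348 (o(A, T) = 6*58 = 348)
(18107 + 42584) + o(-550, p(-18)) = (18107 + 42584) + 348 = 60691 + 348 = 61039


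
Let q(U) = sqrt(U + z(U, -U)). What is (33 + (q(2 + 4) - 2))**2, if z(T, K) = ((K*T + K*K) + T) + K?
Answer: (31 + sqrt(6))**2 ≈ 1118.9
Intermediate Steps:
z(T, K) = K + T + K**2 + K*T (z(T, K) = ((K*T + K**2) + T) + K = ((K**2 + K*T) + T) + K = (T + K**2 + K*T) + K = K + T + K**2 + K*T)
q(U) = sqrt(U) (q(U) = sqrt(U + (-U + U + (-U)**2 + (-U)*U)) = sqrt(U + (-U + U + U**2 - U**2)) = sqrt(U + 0) = sqrt(U))
(33 + (q(2 + 4) - 2))**2 = (33 + (sqrt(2 + 4) - 2))**2 = (33 + (sqrt(6) - 2))**2 = (33 + (-2 + sqrt(6)))**2 = (31 + sqrt(6))**2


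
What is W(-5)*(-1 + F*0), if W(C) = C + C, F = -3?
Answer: 10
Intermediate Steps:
W(C) = 2*C
W(-5)*(-1 + F*0) = (2*(-5))*(-1 - 3*0) = -10*(-1 + 0) = -10*(-1) = 10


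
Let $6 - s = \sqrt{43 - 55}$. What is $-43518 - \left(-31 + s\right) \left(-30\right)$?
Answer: $-44268 - 60 i \sqrt{3} \approx -44268.0 - 103.92 i$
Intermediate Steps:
$s = 6 - 2 i \sqrt{3}$ ($s = 6 - \sqrt{43 - 55} = 6 - \sqrt{-12} = 6 - 2 i \sqrt{3} \approx 6.0 - 3.4641 i$)
$-43518 - \left(-31 + s\right) \left(-30\right) = -43518 - \left(-31 + \left(6 - 2 i \sqrt{3}\right)\right) \left(-30\right) = -43518 - \left(-25 - 2 i \sqrt{3}\right) \left(-30\right) = -43518 - \left(750 + 60 i \sqrt{3}\right) = -44268 - 60 i \sqrt{3}$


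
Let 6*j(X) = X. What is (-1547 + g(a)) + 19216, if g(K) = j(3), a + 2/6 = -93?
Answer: 35339/2 ≈ 17670.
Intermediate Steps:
a = -280/3 (a = -1/3 - 93 = -280/3 ≈ -93.333)
j(X) = X/6
g(K) = 1/2 (g(K) = (1/6)*3 = 1/2)
(-1547 + g(a)) + 19216 = (-1547 + 1/2) + 19216 = -3093/2 + 19216 = 35339/2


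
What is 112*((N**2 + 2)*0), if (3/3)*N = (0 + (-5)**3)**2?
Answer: 0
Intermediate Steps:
N = 15625 (N = (0 + (-5)**3)**2 = (0 - 125)**2 = (-125)**2 = 15625)
112*((N**2 + 2)*0) = 112*((15625**2 + 2)*0) = 112*((244140625 + 2)*0) = 112*(244140627*0) = 112*0 = 0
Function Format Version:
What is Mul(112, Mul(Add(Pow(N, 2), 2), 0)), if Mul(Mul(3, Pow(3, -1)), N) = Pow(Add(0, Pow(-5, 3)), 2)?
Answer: 0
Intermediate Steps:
N = 15625 (N = Pow(Add(0, Pow(-5, 3)), 2) = Pow(Add(0, -125), 2) = Pow(-125, 2) = 15625)
Mul(112, Mul(Add(Pow(N, 2), 2), 0)) = Mul(112, Mul(Add(Pow(15625, 2), 2), 0)) = Mul(112, Mul(Add(244140625, 2), 0)) = Mul(112, Mul(244140627, 0)) = Mul(112, 0) = 0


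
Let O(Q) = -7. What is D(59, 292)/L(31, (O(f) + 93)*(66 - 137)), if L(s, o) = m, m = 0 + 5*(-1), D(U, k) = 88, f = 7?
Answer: -88/5 ≈ -17.600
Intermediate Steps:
m = -5 (m = 0 - 5 = -5)
L(s, o) = -5
D(59, 292)/L(31, (O(f) + 93)*(66 - 137)) = 88/(-5) = 88*(-⅕) = -88/5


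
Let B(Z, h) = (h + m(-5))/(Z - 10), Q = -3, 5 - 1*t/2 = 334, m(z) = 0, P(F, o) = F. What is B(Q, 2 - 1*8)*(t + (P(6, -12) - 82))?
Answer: -4404/13 ≈ -338.77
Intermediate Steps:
t = -658 (t = 10 - 2*334 = 10 - 668 = -658)
B(Z, h) = h/(-10 + Z) (B(Z, h) = (h + 0)/(Z - 10) = h/(-10 + Z))
B(Q, 2 - 1*8)*(t + (P(6, -12) - 82)) = ((2 - 1*8)/(-10 - 3))*(-658 + (6 - 82)) = ((2 - 8)/(-13))*(-658 - 76) = -6*(-1/13)*(-734) = (6/13)*(-734) = -4404/13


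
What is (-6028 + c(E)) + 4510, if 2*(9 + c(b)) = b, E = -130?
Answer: -1592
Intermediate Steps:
c(b) = -9 + b/2
(-6028 + c(E)) + 4510 = (-6028 + (-9 + (1/2)*(-130))) + 4510 = (-6028 + (-9 - 65)) + 4510 = (-6028 - 74) + 4510 = -6102 + 4510 = -1592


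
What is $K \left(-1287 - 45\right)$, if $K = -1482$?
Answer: $1974024$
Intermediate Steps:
$K \left(-1287 - 45\right) = - 1482 \left(-1287 - 45\right) = \left(-1482\right) \left(-1332\right) = 1974024$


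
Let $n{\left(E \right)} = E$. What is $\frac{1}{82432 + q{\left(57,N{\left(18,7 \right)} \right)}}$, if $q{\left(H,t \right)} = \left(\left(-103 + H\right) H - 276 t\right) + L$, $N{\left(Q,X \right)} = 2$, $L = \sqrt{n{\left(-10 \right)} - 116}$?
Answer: $\frac{39629}{3140915345} - \frac{3 i \sqrt{14}}{6281830690} \approx 1.2617 \cdot 10^{-5} - 1.7869 \cdot 10^{-9} i$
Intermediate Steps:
$L = 3 i \sqrt{14}$ ($L = \sqrt{-10 - 116} = \sqrt{-126} = 3 i \sqrt{14} \approx 11.225 i$)
$q{\left(H,t \right)} = - 276 t + H \left(-103 + H\right) + 3 i \sqrt{14}$ ($q{\left(H,t \right)} = \left(\left(-103 + H\right) H - 276 t\right) + 3 i \sqrt{14} = \left(H \left(-103 + H\right) - 276 t\right) + 3 i \sqrt{14} = \left(- 276 t + H \left(-103 + H\right)\right) + 3 i \sqrt{14} = - 276 t + H \left(-103 + H\right) + 3 i \sqrt{14}$)
$\frac{1}{82432 + q{\left(57,N{\left(18,7 \right)} \right)}} = \frac{1}{82432 + \left(57^{2} - 552 - 5871 + 3 i \sqrt{14}\right)} = \frac{1}{82432 + \left(3249 - 552 - 5871 + 3 i \sqrt{14}\right)} = \frac{1}{82432 - \left(3174 - 3 i \sqrt{14}\right)} = \frac{1}{79258 + 3 i \sqrt{14}}$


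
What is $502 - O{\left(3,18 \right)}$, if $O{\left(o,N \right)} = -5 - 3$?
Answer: $510$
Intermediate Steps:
$O{\left(o,N \right)} = -8$ ($O{\left(o,N \right)} = -5 - 3 = -8$)
$502 - O{\left(3,18 \right)} = 502 - -8 = 502 + 8 = 510$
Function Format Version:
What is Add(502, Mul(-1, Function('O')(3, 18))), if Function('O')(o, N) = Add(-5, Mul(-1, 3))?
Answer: 510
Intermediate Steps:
Function('O')(o, N) = -8 (Function('O')(o, N) = Add(-5, -3) = -8)
Add(502, Mul(-1, Function('O')(3, 18))) = Add(502, Mul(-1, -8)) = Add(502, 8) = 510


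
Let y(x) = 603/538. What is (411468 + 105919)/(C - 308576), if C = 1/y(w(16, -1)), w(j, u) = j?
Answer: -311984361/186070790 ≈ -1.6767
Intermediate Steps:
y(x) = 603/538 (y(x) = 603*(1/538) = 603/538)
C = 538/603 (C = 1/(603/538) = 538/603 ≈ 0.89221)
(411468 + 105919)/(C - 308576) = (411468 + 105919)/(538/603 - 308576) = 517387/(-186070790/603) = 517387*(-603/186070790) = -311984361/186070790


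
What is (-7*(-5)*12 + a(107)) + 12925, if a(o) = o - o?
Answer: 13345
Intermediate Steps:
a(o) = 0
(-7*(-5)*12 + a(107)) + 12925 = (-7*(-5)*12 + 0) + 12925 = (35*12 + 0) + 12925 = (420 + 0) + 12925 = 420 + 12925 = 13345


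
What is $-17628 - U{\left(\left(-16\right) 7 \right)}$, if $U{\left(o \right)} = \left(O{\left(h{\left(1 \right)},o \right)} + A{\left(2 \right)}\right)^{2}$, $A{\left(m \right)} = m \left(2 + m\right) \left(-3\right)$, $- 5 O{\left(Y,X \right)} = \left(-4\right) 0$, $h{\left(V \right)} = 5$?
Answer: $-18204$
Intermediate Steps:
$O{\left(Y,X \right)} = 0$ ($O{\left(Y,X \right)} = - \frac{\left(-4\right) 0}{5} = \left(- \frac{1}{5}\right) 0 = 0$)
$A{\left(m \right)} = - 3 m \left(2 + m\right)$
$U{\left(o \right)} = 576$ ($U{\left(o \right)} = \left(0 - 6 \left(2 + 2\right)\right)^{2} = \left(0 - 6 \cdot 4\right)^{2} = \left(0 - 24\right)^{2} = \left(-24\right)^{2} = 576$)
$-17628 - U{\left(\left(-16\right) 7 \right)} = -17628 - 576 = -18204$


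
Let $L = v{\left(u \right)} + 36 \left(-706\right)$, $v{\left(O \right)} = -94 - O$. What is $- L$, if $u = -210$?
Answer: $25300$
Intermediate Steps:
$L = -25300$ ($L = \left(-94 - -210\right) + 36 \left(-706\right) = \left(-94 + 210\right) - 25416 = 116 - 25416 = -25300$)
$- L = \left(-1\right) \left(-25300\right) = 25300$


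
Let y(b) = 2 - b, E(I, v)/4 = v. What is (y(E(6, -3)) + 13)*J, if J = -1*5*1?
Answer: -135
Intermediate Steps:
E(I, v) = 4*v
J = -5 (J = -5*1 = -5)
(y(E(6, -3)) + 13)*J = ((2 - 4*(-3)) + 13)*(-5) = ((2 - 1*(-12)) + 13)*(-5) = ((2 + 12) + 13)*(-5) = (14 + 13)*(-5) = 27*(-5) = -135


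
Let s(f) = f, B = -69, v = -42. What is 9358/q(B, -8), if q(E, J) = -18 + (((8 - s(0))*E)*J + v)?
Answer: 4679/2178 ≈ 2.1483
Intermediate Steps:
q(E, J) = -60 + 8*E*J (q(E, J) = -18 + (((8 - 1*0)*E)*J - 42) = -18 + (((8 + 0)*E)*J - 42) = -18 + ((8*E)*J - 42) = -18 + (8*E*J - 42) = -18 + (-42 + 8*E*J) = -60 + 8*E*J)
9358/q(B, -8) = 9358/(-60 + 8*(-69)*(-8)) = 9358/(-60 + 4416) = 9358/4356 = 9358*(1/4356) = 4679/2178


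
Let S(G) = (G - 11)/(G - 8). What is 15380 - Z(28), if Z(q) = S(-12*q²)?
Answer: 144808661/9416 ≈ 15379.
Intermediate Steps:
S(G) = (-11 + G)/(-8 + G)
Z(q) = (-11 - 12*q²)/(-8 - 12*q²)
15380 - Z(28) = 15380 - (11 + 12*28²)/(4*(2 + 3*28²)) = 15380 - (11 + 12*784)/(4*(2 + 3*784)) = 15380 - (11 + 9408)/(4*(2 + 2352)) = 15380 - 9419/(4*2354) = 15380 - 1*9419/9416 = 15380 - 9419/9416 = 144808661/9416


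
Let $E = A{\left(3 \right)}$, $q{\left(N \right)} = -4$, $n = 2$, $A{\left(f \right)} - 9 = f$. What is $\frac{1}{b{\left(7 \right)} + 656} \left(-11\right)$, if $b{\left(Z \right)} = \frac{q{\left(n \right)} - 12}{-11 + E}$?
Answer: $- \frac{11}{640} \approx -0.017188$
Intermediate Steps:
$A{\left(f \right)} = 9 + f$
$E = 12$ ($E = 9 + 3 = 12$)
$b{\left(Z \right)} = -16$ ($b{\left(Z \right)} = \frac{-4 - 12}{-11 + 12} = - \frac{16}{1} = \left(-16\right) 1 = -16$)
$\frac{1}{b{\left(7 \right)} + 656} \left(-11\right) = \frac{1}{-16 + 656} \left(-11\right) = \frac{1}{640} \left(-11\right) = - \frac{11}{640}$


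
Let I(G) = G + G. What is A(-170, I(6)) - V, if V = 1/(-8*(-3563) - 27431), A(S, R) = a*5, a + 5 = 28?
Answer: 123394/1073 ≈ 115.00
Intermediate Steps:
a = 23 (a = -5 + 28 = 23)
I(G) = 2*G
A(S, R) = 115 (A(S, R) = 23*5 = 115)
V = 1/1073 (V = 1/(28504 - 27431) = 1/1073 ≈ 0.00093197)
A(-170, I(6)) - V = 115 - 1*1/1073 = 115 - 1/1073 = 123394/1073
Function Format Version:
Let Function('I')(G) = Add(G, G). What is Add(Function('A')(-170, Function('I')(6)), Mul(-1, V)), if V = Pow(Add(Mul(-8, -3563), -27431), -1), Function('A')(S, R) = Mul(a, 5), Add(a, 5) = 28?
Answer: Rational(123394, 1073) ≈ 115.00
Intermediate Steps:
a = 23 (a = Add(-5, 28) = 23)
Function('I')(G) = Mul(2, G)
Function('A')(S, R) = 115 (Function('A')(S, R) = Mul(23, 5) = 115)
V = Rational(1, 1073) (V = Pow(Add(28504, -27431), -1) = Pow(1073, -1) = Rational(1, 1073) ≈ 0.00093197)
Add(Function('A')(-170, Function('I')(6)), Mul(-1, V)) = Add(115, Mul(-1, Rational(1, 1073))) = Add(115, Rational(-1, 1073)) = Rational(123394, 1073)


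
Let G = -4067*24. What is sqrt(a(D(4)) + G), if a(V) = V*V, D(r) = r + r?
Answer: 2*I*sqrt(24386) ≈ 312.32*I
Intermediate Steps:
D(r) = 2*r
a(V) = V**2
G = -97608
sqrt(a(D(4)) + G) = sqrt((2*4)**2 - 97608) = sqrt(8**2 - 97608) = sqrt(64 - 97608) = sqrt(-97544) = 2*I*sqrt(24386)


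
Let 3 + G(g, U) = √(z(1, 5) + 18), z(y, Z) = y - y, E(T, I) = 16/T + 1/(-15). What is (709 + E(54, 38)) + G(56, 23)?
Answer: 95341/135 + 3*√2 ≈ 710.47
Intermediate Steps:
E(T, I) = -1/15 + 16/T (E(T, I) = 16/T + 1*(-1/15) = 16/T - 1/15 = -1/15 + 16/T)
z(y, Z) = 0
G(g, U) = -3 + 3*√2 (G(g, U) = -3 + √(0 + 18) = -3 + √18 = -3 + 3*√2)
(709 + E(54, 38)) + G(56, 23) = (709 + (1/15)*(240 - 1*54)/54) + (-3 + 3*√2) = (709 + (1/15)*(1/54)*(240 - 54)) + (-3 + 3*√2) = (709 + (1/15)*(1/54)*186) + (-3 + 3*√2) = (709 + 31/135) + (-3 + 3*√2) = 95746/135 + (-3 + 3*√2) = 95341/135 + 3*√2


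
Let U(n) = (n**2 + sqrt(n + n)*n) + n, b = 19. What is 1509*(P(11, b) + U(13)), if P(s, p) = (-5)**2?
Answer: 312363 + 19617*sqrt(26) ≈ 4.1239e+5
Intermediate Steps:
U(n) = n + n**2 + sqrt(2)*n**(3/2) (U(n) = (n**2 + sqrt(2*n)*n) + n = (n**2 + (sqrt(2)*sqrt(n))*n) + n = (n**2 + sqrt(2)*n**(3/2)) + n = n + n**2 + sqrt(2)*n**(3/2))
P(s, p) = 25
1509*(P(11, b) + U(13)) = 1509*(25 + (13 + 13**2 + sqrt(2)*13**(3/2))) = 1509*(25 + (13 + 169 + sqrt(2)*(13*sqrt(13)))) = 1509*(25 + (13 + 169 + 13*sqrt(26))) = 1509*(25 + (182 + 13*sqrt(26))) = 1509*(207 + 13*sqrt(26)) = 312363 + 19617*sqrt(26)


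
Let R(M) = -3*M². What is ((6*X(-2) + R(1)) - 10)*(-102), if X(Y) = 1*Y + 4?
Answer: 102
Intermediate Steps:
X(Y) = 4 + Y (X(Y) = Y + 4 = 4 + Y)
((6*X(-2) + R(1)) - 10)*(-102) = ((6*(4 - 2) - 3*1²) - 10)*(-102) = ((6*2 - 3*1) - 10)*(-102) = ((12 - 3) - 10)*(-102) = (9 - 10)*(-102) = -1*(-102) = 102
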